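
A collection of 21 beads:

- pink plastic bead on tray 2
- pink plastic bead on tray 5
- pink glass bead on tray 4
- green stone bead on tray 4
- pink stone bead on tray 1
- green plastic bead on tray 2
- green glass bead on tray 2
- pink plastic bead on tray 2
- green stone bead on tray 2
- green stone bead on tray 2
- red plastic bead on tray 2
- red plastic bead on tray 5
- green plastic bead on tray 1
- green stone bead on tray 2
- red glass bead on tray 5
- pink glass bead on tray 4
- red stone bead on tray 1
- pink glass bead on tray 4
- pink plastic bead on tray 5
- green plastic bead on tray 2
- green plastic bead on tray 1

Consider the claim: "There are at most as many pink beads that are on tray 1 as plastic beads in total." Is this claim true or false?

pink beads on tray 1: 1.
plastic beads: 10.
The claim requires 1 ≤ 10, which holds.

True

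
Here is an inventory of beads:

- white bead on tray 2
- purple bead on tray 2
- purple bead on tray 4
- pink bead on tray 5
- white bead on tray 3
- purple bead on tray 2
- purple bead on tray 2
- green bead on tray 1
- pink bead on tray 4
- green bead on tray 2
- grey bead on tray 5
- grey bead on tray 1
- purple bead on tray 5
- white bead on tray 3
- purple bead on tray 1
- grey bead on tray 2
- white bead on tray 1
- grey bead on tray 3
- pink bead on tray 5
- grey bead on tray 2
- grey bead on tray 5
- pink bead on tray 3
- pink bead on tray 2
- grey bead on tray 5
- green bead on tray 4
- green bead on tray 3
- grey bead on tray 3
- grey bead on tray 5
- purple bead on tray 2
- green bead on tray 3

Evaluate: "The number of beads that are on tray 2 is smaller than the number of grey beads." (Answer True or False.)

False

|beads on tray 2| = 9.
|grey beads| = 9.
The claim requires 9 < 9, which does not hold.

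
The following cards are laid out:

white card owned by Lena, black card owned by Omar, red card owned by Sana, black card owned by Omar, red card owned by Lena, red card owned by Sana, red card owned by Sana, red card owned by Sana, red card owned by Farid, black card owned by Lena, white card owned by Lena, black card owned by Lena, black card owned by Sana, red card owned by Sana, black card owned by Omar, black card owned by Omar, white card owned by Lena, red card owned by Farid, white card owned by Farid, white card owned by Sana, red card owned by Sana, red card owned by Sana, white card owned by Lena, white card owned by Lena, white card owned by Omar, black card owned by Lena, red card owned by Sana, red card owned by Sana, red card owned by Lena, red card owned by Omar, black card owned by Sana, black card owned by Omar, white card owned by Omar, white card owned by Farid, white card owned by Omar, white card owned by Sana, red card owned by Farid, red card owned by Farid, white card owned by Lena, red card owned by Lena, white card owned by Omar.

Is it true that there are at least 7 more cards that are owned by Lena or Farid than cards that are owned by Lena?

Count of cards owned by Lena or Farid: 18.
Count of cards owned by Lena: 12.
The claim requires 18 − 12 = 6 ≥ 7, which does not hold.

False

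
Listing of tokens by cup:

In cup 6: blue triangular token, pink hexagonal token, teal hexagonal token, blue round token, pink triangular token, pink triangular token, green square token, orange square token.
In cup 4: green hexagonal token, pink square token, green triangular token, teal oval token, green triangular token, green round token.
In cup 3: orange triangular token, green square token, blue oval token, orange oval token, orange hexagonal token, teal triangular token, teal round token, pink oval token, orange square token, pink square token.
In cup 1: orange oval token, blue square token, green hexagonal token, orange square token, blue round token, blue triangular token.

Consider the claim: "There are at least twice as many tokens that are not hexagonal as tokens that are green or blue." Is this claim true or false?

tokens that are not hexagonal: 25.
tokens that are green or blue: 13.
The claim requires 25 ≥ 2 × 13 = 26, which does not hold.

False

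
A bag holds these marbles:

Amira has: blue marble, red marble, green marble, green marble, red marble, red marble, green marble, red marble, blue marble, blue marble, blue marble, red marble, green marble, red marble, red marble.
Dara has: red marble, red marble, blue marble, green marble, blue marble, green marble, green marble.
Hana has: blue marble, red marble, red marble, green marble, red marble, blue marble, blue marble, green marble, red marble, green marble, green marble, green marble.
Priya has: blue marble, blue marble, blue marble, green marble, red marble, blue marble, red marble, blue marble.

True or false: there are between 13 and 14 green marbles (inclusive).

|green marbles| = 13.
The claim requires 13 ≤ 13 ≤ 14, which holds.

True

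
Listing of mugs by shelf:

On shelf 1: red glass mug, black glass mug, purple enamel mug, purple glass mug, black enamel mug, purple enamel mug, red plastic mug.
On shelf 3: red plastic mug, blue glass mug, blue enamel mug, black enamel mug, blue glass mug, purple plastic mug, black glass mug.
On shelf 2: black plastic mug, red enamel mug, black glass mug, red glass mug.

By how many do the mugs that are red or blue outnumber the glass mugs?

0

mugs that are red or blue: 8.
glass mugs: 8.
8 − 8 = 0.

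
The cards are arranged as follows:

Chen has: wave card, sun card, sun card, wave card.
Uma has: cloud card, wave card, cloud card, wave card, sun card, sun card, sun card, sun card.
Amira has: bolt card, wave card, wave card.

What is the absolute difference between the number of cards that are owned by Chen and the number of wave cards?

cards owned by Chen: 4. wave cards: 6.
|4 − 6| = 6 − 4 = 2.

2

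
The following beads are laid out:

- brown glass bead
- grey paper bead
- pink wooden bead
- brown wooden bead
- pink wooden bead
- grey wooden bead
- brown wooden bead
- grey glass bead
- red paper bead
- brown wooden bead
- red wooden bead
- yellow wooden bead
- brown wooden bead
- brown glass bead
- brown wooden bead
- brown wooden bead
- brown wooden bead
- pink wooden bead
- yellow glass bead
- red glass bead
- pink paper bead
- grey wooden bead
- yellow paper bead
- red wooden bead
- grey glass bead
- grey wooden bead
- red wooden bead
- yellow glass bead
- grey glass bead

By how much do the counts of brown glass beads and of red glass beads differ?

brown glass beads: 2. red glass beads: 1.
|2 − 1| = 2 − 1 = 1.

1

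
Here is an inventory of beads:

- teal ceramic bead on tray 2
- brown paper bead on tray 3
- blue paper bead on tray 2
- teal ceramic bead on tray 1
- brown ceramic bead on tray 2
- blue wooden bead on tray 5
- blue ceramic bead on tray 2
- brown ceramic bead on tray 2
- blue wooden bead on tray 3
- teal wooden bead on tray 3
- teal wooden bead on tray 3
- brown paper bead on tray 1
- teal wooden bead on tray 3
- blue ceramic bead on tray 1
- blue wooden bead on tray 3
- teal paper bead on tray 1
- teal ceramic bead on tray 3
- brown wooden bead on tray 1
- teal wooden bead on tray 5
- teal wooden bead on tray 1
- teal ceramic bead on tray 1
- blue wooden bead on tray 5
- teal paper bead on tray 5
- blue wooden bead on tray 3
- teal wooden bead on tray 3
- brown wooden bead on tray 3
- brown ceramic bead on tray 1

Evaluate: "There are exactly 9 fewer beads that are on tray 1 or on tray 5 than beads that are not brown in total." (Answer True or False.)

False

|beads on tray 1 or on tray 5| = 12.
|beads that are not brown| = 20.
The claim requires 20 − 12 (= 8) to equal 9, which does not hold.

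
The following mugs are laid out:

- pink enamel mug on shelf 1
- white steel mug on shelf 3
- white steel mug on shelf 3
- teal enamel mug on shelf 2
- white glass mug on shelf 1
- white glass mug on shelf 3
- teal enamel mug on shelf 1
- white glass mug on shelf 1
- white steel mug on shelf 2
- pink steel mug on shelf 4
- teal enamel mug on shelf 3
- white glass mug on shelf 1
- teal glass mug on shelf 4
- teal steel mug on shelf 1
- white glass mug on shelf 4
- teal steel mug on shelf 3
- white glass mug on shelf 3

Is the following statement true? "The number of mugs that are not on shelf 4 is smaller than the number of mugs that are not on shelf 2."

True

There are 14 mugs that are not on shelf 4.
There are 15 mugs that are not on shelf 2.
The claim requires 14 < 15, which holds.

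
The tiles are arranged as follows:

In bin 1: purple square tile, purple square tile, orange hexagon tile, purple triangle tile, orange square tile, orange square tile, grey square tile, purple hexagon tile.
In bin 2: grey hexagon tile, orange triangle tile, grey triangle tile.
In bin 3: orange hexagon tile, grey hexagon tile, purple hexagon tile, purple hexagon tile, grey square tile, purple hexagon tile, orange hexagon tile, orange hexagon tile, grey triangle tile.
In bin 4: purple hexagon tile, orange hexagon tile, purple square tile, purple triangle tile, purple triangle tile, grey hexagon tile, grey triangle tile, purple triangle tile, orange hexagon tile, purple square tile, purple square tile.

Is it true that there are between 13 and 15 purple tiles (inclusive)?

purple tiles: 14.
The claim requires 13 ≤ 14 ≤ 15, which holds.

True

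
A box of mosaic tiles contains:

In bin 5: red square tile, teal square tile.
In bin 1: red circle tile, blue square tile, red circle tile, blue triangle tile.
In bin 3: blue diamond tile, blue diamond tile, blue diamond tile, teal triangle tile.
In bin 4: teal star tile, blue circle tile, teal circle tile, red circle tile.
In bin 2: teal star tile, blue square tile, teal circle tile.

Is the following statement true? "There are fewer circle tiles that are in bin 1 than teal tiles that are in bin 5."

False

|circle tiles in bin 1| = 2.
|teal tiles in bin 5| = 1.
The claim requires 2 < 1, which does not hold.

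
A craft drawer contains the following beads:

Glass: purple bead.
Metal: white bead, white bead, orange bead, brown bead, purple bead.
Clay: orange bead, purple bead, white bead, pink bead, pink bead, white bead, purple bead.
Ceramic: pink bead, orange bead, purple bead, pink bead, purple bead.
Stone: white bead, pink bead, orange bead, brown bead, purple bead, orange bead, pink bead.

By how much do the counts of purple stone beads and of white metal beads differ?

purple stone beads: 1. white metal beads: 2.
|1 − 2| = 2 − 1 = 1.

1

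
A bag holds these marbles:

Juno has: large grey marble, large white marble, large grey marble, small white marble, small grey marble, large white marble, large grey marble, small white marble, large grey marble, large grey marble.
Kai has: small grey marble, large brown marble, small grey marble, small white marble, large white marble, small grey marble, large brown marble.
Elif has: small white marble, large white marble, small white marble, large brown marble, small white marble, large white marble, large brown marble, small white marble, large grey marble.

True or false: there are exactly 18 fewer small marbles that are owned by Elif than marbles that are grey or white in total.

|small marbles owned by Elif| = 4.
|marbles that are grey or white| = 22.
The claim requires 22 − 4 (= 18) to equal 18, which holds.

True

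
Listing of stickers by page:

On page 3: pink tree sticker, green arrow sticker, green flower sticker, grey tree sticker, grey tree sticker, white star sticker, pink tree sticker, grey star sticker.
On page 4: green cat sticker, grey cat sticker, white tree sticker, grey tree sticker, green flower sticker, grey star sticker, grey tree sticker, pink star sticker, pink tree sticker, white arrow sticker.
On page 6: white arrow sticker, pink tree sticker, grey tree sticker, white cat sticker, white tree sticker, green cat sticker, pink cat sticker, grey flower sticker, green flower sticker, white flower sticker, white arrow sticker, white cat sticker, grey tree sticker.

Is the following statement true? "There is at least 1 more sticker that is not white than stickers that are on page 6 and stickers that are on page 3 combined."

True

|stickers that are not white| = 22.
stickers on page 6: 13; stickers on page 3: 8; combined: 13 + 8 = 21.
The claim requires 22 − 21 = 1 ≥ 1, which holds.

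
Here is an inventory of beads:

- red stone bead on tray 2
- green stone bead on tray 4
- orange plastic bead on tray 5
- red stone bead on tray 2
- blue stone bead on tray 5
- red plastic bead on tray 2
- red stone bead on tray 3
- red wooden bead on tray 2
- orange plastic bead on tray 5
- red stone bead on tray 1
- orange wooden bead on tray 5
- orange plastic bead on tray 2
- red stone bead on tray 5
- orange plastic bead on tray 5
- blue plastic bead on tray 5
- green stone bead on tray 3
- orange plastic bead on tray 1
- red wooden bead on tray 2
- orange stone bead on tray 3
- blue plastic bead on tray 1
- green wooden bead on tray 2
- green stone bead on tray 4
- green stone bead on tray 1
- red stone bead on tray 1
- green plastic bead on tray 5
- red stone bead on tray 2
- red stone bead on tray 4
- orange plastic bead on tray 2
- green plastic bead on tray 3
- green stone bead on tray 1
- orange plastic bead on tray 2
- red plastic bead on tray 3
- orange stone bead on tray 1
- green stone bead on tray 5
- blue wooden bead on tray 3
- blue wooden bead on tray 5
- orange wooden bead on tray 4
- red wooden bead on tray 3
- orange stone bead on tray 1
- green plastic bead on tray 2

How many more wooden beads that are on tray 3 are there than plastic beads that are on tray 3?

wooden beads on tray 3: 2.
plastic beads on tray 3: 2.
2 − 2 = 0.

0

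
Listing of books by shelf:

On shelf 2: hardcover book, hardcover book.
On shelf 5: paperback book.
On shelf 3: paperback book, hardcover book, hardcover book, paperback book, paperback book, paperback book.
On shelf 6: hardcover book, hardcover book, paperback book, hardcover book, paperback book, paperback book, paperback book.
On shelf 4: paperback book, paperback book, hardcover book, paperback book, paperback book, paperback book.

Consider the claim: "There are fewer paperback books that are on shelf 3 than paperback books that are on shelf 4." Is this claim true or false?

paperback books on shelf 3: 4.
paperback books on shelf 4: 5.
The claim requires 4 < 5, which holds.

True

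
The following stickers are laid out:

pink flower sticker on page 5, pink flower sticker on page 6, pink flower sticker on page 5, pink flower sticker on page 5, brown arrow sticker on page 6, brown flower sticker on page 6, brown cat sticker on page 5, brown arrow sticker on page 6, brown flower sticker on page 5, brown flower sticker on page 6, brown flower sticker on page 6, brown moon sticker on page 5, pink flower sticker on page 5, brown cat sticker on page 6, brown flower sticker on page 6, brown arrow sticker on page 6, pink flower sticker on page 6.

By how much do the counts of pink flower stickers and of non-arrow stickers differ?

pink flower stickers: 6. non-arrow stickers: 14.
|6 − 14| = 14 − 6 = 8.

8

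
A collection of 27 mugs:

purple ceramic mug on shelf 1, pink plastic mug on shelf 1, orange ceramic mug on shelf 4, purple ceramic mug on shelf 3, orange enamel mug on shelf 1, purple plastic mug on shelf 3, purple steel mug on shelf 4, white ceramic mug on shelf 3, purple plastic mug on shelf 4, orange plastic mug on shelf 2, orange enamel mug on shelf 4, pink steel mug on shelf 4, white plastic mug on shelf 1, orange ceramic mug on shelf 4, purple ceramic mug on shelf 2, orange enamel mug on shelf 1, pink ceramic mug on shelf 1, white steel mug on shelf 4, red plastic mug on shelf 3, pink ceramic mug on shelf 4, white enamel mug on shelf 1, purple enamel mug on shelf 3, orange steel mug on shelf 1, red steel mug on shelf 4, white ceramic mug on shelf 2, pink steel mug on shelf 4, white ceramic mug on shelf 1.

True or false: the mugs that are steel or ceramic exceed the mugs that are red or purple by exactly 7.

True

|mugs that are steel or ceramic| = 16.
|mugs that are red or purple| = 9.
The claim requires 16 − 9 (= 7) to equal 7, which holds.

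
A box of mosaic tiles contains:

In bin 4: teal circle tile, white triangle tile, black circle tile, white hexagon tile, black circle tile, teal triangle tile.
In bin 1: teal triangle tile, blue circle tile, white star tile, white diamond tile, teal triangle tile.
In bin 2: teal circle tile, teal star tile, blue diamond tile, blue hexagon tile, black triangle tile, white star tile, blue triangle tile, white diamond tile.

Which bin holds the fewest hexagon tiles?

Counts by bin (restricted to hexagon tiles): bin 4→1, bin 2→1, bin 1→0.
The minimum is 0, held uniquely by bin 1.

bin 1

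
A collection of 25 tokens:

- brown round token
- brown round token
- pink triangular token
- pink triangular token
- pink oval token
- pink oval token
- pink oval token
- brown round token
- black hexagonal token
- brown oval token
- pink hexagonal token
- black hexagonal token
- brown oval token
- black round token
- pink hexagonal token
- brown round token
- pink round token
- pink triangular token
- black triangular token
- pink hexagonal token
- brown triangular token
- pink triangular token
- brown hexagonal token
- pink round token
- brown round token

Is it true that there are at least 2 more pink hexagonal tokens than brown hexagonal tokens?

There are 3 pink hexagonal tokens.
There is 1 brown hexagonal token.
The claim requires 3 − 1 = 2 ≥ 2, which holds.

True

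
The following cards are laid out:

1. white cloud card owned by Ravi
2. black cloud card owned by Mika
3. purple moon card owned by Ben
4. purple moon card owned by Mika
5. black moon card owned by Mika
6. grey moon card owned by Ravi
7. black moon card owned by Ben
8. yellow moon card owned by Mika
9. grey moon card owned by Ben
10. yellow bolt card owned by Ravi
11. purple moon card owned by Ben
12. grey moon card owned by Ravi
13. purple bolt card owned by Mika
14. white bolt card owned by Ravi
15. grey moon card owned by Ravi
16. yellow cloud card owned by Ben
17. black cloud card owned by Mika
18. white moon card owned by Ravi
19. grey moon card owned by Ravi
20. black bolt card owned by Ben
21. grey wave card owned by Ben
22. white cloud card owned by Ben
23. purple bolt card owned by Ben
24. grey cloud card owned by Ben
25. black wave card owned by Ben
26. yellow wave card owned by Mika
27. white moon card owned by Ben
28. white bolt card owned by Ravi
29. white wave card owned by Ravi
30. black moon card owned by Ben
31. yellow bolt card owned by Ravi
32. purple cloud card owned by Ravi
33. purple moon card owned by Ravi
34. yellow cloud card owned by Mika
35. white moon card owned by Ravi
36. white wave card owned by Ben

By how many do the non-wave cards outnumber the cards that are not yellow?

1

non-wave cards: 31.
cards that are not yellow: 30.
31 − 30 = 1.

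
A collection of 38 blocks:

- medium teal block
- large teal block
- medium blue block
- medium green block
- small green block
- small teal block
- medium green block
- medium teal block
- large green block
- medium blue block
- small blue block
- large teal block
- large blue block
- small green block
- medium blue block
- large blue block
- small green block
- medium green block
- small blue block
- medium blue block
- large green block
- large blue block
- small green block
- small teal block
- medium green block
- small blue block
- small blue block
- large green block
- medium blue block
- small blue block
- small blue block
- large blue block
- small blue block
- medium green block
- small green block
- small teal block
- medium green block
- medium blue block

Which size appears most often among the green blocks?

Counts by size (restricted to green blocks): medium 6, small 5, large 3.
The maximum is 6, held uniquely by medium.

medium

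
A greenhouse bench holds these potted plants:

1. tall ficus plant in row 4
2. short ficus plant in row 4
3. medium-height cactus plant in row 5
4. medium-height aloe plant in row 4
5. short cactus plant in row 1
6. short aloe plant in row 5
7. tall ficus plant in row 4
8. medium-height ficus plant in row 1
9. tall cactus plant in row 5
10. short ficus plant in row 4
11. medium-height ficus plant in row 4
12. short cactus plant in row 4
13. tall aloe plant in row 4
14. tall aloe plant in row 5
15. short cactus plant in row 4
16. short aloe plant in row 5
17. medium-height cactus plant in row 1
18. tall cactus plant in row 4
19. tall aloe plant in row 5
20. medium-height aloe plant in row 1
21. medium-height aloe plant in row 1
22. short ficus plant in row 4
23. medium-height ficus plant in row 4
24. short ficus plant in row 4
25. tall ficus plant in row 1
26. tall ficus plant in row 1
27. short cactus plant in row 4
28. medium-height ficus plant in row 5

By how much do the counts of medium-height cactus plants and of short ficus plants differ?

2

medium-height cactus plants: 2. short ficus plants: 4.
|2 − 4| = 4 − 2 = 2.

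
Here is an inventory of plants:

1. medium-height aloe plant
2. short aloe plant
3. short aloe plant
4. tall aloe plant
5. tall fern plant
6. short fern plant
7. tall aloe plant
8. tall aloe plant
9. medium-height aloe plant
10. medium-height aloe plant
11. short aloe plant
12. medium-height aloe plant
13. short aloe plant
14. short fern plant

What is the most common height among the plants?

short

Counts by height: short 6, tall 4, medium-height 4.
The maximum is 6, held uniquely by short.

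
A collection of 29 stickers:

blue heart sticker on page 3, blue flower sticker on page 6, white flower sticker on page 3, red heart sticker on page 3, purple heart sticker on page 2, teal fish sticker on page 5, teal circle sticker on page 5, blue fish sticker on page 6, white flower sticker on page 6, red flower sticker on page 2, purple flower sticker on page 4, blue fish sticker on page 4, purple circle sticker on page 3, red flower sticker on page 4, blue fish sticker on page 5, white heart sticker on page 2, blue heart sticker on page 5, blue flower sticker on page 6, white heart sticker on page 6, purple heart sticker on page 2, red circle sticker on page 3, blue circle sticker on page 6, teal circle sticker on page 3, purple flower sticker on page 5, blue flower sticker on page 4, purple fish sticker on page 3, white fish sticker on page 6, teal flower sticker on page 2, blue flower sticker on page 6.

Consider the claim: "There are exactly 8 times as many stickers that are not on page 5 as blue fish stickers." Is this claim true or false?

True

There are 24 stickers that are not on page 5.
There are 3 blue fish stickers.
The claim requires 24 = 8 × 3 = 24, which holds.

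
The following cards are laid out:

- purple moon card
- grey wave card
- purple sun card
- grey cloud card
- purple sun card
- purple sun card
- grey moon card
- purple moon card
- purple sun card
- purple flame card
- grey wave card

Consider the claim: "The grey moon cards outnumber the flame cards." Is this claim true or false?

|grey moon cards| = 1.
|flame cards| = 1.
The claim requires 1 > 1, which does not hold.

False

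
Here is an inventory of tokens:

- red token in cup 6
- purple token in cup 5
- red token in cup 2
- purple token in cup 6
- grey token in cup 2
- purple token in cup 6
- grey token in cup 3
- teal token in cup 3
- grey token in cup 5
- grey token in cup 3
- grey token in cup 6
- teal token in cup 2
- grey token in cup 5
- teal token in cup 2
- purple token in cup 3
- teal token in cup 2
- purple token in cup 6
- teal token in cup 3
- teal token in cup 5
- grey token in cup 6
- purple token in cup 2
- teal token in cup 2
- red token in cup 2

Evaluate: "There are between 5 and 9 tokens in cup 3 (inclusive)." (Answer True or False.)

True

tokens in cup 3: 5.
The claim requires 5 ≤ 5 ≤ 9, which holds.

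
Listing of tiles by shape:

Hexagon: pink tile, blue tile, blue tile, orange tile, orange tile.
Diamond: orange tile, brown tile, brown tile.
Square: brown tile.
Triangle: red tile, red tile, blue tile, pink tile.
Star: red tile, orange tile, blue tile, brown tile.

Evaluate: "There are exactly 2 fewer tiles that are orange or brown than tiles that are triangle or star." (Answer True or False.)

False

|tiles that are orange or brown| = 8.
|tiles that are triangle or star| = 8.
The claim requires 8 − 8 (= 0) to equal 2, which does not hold.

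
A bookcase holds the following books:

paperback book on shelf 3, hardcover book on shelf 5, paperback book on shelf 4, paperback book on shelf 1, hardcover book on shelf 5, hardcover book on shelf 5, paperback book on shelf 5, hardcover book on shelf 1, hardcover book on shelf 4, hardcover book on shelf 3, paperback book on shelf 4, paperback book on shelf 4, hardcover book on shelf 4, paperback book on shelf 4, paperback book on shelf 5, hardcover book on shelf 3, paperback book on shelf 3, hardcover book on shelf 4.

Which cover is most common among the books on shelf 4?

paperback

Counts by cover (restricted to books on shelf 4): paperback 4, hardcover 3.
The maximum is 4, held uniquely by paperback.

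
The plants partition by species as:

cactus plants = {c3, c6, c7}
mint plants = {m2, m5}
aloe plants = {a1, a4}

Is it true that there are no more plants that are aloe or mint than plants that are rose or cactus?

There are 4 plants that are aloe or mint.
There are 3 plants that are rose or cactus.
The claim requires 4 ≤ 3, which does not hold.

False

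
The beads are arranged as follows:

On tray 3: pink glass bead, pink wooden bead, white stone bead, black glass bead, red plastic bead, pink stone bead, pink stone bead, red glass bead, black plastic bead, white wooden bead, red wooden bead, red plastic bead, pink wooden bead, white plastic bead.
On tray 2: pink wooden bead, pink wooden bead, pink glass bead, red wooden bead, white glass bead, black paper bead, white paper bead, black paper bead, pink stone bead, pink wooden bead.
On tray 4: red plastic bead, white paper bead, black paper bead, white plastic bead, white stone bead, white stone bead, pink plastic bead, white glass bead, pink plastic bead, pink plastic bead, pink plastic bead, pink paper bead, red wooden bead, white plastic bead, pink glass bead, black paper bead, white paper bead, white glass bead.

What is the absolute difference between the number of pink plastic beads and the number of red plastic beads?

pink plastic beads: 4. red plastic beads: 3.
|4 − 3| = 4 − 3 = 1.

1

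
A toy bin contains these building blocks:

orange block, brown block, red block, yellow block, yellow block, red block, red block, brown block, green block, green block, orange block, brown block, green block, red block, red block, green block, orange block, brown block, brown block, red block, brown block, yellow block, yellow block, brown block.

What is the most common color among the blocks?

brown

Counts by color: brown 7, red 6, green 4, yellow 4, orange 3.
The maximum is 7, held uniquely by brown.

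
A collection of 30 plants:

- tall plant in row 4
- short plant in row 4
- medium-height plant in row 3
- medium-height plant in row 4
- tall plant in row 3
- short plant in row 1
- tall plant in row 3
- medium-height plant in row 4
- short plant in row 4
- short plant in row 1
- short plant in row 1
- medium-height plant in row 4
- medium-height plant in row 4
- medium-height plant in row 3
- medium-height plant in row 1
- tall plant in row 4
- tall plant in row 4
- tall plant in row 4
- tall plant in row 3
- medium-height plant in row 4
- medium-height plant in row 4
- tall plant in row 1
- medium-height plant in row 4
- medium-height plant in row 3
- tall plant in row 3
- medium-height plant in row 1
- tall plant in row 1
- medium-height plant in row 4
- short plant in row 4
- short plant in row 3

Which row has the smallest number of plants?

row 1

Counts by row: row 4→15, row 3→8, row 1→7.
The minimum is 7, held uniquely by row 1.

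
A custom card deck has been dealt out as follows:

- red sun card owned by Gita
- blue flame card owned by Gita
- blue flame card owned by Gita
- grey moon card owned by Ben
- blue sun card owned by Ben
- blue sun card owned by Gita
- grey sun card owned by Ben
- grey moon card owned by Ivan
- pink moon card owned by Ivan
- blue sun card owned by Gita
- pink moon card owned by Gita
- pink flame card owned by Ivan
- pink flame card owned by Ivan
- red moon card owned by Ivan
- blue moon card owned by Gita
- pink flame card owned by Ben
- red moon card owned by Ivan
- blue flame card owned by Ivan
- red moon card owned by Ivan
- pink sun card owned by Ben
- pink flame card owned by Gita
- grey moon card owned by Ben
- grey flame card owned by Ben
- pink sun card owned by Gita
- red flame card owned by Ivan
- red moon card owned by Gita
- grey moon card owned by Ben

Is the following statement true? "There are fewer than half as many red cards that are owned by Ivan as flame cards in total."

|red cards owned by Ivan| = 4.
|flame cards| = 9.
The claim requires 2 × 4 = 8 < 9, which holds.

True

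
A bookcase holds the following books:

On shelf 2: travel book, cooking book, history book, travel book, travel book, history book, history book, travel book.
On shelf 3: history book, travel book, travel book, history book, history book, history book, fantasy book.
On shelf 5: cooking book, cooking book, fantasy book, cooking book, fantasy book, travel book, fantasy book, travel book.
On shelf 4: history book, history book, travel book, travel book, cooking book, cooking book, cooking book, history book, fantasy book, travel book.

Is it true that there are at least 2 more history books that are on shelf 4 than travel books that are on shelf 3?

False

|history books on shelf 4| = 3.
|travel books on shelf 3| = 2.
The claim requires 3 − 2 = 1 ≥ 2, which does not hold.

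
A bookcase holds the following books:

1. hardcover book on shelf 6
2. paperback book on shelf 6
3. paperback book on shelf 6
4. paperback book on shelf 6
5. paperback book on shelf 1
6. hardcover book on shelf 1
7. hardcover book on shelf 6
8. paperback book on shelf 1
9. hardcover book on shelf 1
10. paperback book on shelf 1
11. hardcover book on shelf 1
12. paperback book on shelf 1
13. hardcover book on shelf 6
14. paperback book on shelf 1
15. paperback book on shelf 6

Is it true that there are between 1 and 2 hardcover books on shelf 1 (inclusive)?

|hardcover books on shelf 1| = 3.
The claim requires 1 ≤ 3 ≤ 2, which does not hold.

False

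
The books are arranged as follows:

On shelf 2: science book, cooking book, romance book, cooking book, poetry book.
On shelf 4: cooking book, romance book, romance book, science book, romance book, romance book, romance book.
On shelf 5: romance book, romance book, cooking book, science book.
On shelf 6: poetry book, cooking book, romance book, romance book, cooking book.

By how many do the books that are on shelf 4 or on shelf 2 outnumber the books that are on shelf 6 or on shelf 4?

0

books on shelf 4 or on shelf 2: 12.
books on shelf 6 or on shelf 4: 12.
12 − 12 = 0.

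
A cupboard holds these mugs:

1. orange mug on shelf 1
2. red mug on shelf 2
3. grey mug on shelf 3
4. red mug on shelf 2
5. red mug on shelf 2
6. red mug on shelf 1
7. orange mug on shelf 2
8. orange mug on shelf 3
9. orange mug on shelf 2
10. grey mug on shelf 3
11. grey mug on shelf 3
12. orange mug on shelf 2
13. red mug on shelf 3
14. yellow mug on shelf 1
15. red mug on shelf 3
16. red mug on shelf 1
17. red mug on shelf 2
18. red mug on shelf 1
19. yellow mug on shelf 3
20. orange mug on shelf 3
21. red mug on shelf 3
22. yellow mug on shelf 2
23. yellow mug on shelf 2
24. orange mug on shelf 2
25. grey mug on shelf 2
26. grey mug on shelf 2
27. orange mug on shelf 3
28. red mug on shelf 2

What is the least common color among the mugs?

Counts by color: red 11, orange 8, grey 5, yellow 4.
The minimum is 4, held uniquely by yellow.

yellow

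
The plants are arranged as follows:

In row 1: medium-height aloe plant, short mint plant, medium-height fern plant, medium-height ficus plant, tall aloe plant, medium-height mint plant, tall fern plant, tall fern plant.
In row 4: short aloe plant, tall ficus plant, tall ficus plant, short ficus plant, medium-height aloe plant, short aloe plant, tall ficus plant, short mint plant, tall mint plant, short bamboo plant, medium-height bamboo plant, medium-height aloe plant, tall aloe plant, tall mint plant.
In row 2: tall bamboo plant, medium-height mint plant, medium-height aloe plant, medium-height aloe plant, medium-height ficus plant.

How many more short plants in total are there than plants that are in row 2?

1

short plants: 6.
plants in row 2: 5.
6 − 5 = 1.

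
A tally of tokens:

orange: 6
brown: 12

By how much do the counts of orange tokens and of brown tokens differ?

6

orange tokens: 6. brown tokens: 12.
|6 − 12| = 12 − 6 = 6.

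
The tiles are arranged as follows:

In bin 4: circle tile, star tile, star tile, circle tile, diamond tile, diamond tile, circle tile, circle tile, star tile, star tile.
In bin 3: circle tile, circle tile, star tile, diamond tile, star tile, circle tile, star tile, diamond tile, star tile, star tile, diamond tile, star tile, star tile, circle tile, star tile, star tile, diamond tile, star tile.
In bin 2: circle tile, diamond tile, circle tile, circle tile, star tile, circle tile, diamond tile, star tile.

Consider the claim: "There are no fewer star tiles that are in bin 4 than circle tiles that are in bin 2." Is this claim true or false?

True

There are 4 star tiles in bin 4.
There are 4 circle tiles in bin 2.
The claim requires 4 ≥ 4, which holds.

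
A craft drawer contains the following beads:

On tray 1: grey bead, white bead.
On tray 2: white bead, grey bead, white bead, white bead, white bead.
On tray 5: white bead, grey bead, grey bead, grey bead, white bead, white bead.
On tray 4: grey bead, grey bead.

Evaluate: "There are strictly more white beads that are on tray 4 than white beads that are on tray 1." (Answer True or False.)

False

There are 0 white beads on tray 4.
There is 1 white bead on tray 1.
The claim requires 0 > 1, which does not hold.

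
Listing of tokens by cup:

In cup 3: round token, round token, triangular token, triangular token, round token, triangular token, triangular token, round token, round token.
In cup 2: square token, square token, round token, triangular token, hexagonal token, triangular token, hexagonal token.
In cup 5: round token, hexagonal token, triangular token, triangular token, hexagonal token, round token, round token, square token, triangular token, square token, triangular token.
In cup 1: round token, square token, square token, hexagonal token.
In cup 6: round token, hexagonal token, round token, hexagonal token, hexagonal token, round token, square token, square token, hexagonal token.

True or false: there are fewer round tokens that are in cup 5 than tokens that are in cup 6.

True

There are 3 round tokens in cup 5.
There are 9 tokens in cup 6.
The claim requires 3 < 9, which holds.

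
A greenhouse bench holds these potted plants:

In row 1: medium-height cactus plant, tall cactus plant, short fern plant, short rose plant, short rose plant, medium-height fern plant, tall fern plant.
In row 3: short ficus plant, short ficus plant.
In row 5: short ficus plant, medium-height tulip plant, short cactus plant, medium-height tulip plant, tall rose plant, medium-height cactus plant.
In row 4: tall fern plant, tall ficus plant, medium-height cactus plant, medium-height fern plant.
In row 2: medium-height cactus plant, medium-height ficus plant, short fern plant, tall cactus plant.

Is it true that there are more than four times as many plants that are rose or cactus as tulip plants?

plants that are rose or cactus: 10.
tulip plants: 2.
The claim requires 10 > 4 × 2 = 8, which holds.

True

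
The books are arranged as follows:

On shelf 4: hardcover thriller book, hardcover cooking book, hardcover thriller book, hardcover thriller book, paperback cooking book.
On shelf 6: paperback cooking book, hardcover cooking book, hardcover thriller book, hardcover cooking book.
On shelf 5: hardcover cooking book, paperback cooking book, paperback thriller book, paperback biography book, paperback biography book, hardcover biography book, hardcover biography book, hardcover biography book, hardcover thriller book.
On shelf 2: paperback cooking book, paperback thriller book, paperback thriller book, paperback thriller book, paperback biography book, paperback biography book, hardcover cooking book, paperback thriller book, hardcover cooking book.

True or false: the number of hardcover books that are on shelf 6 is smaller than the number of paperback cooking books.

hardcover books on shelf 6: 3.
paperback cooking books: 4.
The claim requires 3 < 4, which holds.

True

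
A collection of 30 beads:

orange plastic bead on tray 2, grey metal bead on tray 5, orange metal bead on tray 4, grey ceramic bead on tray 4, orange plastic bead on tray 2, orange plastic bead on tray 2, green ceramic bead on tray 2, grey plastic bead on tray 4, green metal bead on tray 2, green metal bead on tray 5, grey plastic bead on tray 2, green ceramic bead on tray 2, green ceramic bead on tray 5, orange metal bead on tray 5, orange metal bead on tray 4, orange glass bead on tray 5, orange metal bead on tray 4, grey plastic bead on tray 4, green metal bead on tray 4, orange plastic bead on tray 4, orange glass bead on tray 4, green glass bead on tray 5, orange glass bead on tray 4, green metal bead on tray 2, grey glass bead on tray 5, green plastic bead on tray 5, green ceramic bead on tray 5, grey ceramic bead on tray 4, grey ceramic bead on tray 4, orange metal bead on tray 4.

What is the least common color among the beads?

Counts by color: orange 12, green 10, grey 8.
The minimum is 8, held uniquely by grey.

grey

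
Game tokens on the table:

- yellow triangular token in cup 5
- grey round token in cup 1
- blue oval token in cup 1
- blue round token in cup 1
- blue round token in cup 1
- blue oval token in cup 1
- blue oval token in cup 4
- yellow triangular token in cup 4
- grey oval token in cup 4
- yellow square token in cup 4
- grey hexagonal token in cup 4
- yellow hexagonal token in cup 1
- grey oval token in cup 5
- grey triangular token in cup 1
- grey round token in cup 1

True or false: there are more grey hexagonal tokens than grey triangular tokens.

|grey hexagonal tokens| = 1.
|grey triangular tokens| = 1.
The claim requires 1 > 1, which does not hold.

False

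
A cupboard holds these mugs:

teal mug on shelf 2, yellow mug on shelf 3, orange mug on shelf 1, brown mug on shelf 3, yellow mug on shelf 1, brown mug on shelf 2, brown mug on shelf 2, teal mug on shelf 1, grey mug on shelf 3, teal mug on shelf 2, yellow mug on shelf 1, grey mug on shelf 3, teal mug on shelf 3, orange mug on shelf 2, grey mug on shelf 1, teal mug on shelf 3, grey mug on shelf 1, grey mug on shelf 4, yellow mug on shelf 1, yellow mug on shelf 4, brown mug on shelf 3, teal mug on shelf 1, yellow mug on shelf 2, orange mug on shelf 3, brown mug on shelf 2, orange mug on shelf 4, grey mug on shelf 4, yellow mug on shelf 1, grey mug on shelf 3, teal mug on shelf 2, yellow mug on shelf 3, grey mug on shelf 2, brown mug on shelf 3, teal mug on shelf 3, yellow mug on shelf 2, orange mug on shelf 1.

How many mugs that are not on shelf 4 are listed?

Total mugs: 36; with the excluded value: 4; remaining 36 − 4 = 32.

32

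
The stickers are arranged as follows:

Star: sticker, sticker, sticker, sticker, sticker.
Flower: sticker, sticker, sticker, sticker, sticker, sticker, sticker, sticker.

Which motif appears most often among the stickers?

Counts by motif: flower 8, star 5.
The maximum is 8, held uniquely by flower.

flower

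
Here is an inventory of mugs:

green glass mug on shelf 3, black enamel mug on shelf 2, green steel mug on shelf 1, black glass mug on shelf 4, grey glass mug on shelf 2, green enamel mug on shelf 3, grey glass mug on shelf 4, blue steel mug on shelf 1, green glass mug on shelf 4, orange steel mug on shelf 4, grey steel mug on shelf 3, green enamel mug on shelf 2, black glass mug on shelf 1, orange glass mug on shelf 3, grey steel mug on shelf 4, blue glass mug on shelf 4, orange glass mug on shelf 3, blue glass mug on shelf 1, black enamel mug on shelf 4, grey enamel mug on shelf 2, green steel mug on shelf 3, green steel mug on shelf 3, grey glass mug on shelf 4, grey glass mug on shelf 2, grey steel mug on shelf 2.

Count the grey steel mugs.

3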